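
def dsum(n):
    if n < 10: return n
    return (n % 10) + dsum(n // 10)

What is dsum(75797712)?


dsum(75797712) = 2 + dsum(7579771)
dsum(7579771) = 1 + dsum(757977)
dsum(757977) = 7 + dsum(75797)
dsum(75797) = 7 + dsum(7579)
dsum(7579) = 9 + dsum(757)
dsum(757) = 7 + dsum(75)
dsum(75) = 5 + dsum(7)
dsum(7) = 7  (base case)
Total: 2 + 1 + 7 + 7 + 9 + 7 + 5 + 7 = 45

45


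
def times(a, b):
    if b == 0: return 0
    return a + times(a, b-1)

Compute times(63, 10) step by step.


times(63, 10) = 63 + times(63, 9)
times(63, 9) = 63 + times(63, 8)
times(63, 8) = 63 + times(63, 7)
times(63, 7) = 63 + times(63, 6)
times(63, 6) = 63 + times(63, 5)
times(63, 5) = 63 + times(63, 4)
times(63, 4) = 63 + times(63, 3)
times(63, 3) = 63 + times(63, 2)
times(63, 2) = 63 + times(63, 1)
times(63, 1) = 63 + times(63, 0)
times(63, 0) = 0  (base case)
Total: 63 + 63 + 63 + 63 + 63 + 63 + 63 + 63 + 63 + 63 + 0 = 630

630


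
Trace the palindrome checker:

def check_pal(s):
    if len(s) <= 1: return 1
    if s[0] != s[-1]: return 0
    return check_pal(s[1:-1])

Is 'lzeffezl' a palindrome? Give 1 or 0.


check_pal('lzeffezl'): s[0]='l' == s[-1]='l' -> check check_pal('zeffez')
check_pal('zeffez'): s[0]='z' == s[-1]='z' -> check check_pal('effe')
check_pal('effe'): s[0]='e' == s[-1]='e' -> check check_pal('ff')
check_pal('ff'): s[0]='f' == s[-1]='f' -> check check_pal('')
check_pal(''): len <= 1 -> return 1  (base case)
Result: 1 (palindrome)

1


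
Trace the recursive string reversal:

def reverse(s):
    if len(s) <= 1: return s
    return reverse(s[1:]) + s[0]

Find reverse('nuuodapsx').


reverse('nuuodapsx') = reverse('uuodapsx') + 'n'
reverse('uuodapsx') = reverse('uodapsx') + 'u'
reverse('uodapsx') = reverse('odapsx') + 'u'
reverse('odapsx') = reverse('dapsx') + 'o'
reverse('dapsx') = reverse('apsx') + 'd'
reverse('apsx') = reverse('psx') + 'a'
reverse('psx') = reverse('sx') + 'p'
reverse('sx') = reverse('x') + 's'
reverse('x') = 'x'  (base case)
Concatenating: 'x' + 's' + 'p' + 'a' + 'd' + 'o' + 'u' + 'u' + 'n' = 'xspadouun'

xspadouun


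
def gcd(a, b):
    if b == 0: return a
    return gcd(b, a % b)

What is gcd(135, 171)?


gcd(135, 171) = gcd(171, 135)
gcd(171, 135) = gcd(135, 36)
gcd(135, 36) = gcd(36, 27)
gcd(36, 27) = gcd(27, 9)
gcd(27, 9) = gcd(9, 0)
gcd(9, 0) = 9  (base case)

9


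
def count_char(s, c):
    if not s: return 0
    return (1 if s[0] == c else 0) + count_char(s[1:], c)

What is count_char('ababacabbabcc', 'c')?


s[0]='a' != 'c' -> 0
s[0]='b' != 'c' -> 0
s[0]='a' != 'c' -> 0
s[0]='b' != 'c' -> 0
s[0]='a' != 'c' -> 0
s[0]='c' == 'c' -> 1
s[0]='a' != 'c' -> 0
s[0]='b' != 'c' -> 0
s[0]='b' != 'c' -> 0
s[0]='a' != 'c' -> 0
s[0]='b' != 'c' -> 0
s[0]='c' == 'c' -> 1
s[0]='c' == 'c' -> 1
Sum: 0 + 0 + 0 + 0 + 0 + 1 + 0 + 0 + 0 + 0 + 0 + 1 + 1 = 3

3


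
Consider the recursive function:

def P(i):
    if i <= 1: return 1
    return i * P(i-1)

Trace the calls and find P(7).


P(7)
= 7 * P(6)
= 7 * 6 * P(5)
= 7 * 6 * 5 * P(4)
= 7 * 6 * 5 * 4 * P(3)
= 7 * 6 * 5 * 4 * 3 * P(2)
= 7 * 6 * 5 * 4 * 3 * 2 * P(1)
= 7 * 6 * 5 * 4 * 3 * 2 * 1
= 5040

5040


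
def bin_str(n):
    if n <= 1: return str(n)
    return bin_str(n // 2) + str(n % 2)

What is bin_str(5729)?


bin_str(5729) = bin_str(2864) + '1'
bin_str(2864) = bin_str(1432) + '0'
bin_str(1432) = bin_str(716) + '0'
bin_str(716) = bin_str(358) + '0'
bin_str(358) = bin_str(179) + '0'
bin_str(179) = bin_str(89) + '1'
bin_str(89) = bin_str(44) + '1'
bin_str(44) = bin_str(22) + '0'
bin_str(22) = bin_str(11) + '0'
bin_str(11) = bin_str(5) + '1'
bin_str(5) = bin_str(2) + '1'
bin_str(2) = bin_str(1) + '0'
bin_str(1) = '1'  (base case)
Concatenating: '1' + '0' + '1' + '1' + '0' + '0' + '1' + '1' + '0' + '0' + '0' + '0' + '1' = '1011001100001'

1011001100001


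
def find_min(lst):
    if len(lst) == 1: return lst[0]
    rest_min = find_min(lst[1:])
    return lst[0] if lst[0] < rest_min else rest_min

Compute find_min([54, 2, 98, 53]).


find_min([54, 2, 98, 53]): compare 54 with find_min([2, 98, 53])
find_min([2, 98, 53]): compare 2 with find_min([98, 53])
find_min([98, 53]): compare 98 with find_min([53])
find_min([53]) = 53  (base case)
Compare 98 with 53 -> 53
Compare 2 with 53 -> 2
Compare 54 with 2 -> 2

2


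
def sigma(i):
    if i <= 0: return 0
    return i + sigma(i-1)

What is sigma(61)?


sigma(61)
= 61 + 60 + 59 + 58 + 57 + 56 + 55 + 54 + 53 + 52 + 51 + 50 + 49 + 48 + 47 + 46 + 45 + 44 + 43 + 42 + 41 + 40 + 39 + 38 + 37 + 36 + 35 + 34 + 33 + 32 + 31 + 30 + 29 + 28 + 27 + 26 + 25 + 24 + 23 + 22 + 21 + 20 + 19 + 18 + 17 + 16 + 15 + 14 + 13 + 12 + 11 + 10 + 9 + 8 + 7 + 6 + 5 + 4 + 3 + 2 + 1 + sigma(0)
= 61 + 60 + 59 + 58 + 57 + 56 + 55 + 54 + 53 + 52 + 51 + 50 + 49 + 48 + 47 + 46 + 45 + 44 + 43 + 42 + 41 + 40 + 39 + 38 + 37 + 36 + 35 + 34 + 33 + 32 + 31 + 30 + 29 + 28 + 27 + 26 + 25 + 24 + 23 + 22 + 21 + 20 + 19 + 18 + 17 + 16 + 15 + 14 + 13 + 12 + 11 + 10 + 9 + 8 + 7 + 6 + 5 + 4 + 3 + 2 + 1 + 0
= 1891

1891


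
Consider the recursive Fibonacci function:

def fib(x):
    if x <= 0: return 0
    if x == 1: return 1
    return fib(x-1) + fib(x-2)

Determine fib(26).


Computing fib(26) bottom-up:
fib(0) = 0
fib(1) = 1
fib(2) = fib(1) + fib(0) = 1 + 0 = 1
fib(3) = fib(2) + fib(1) = 1 + 1 = 2
fib(4) = fib(3) + fib(2) = 2 + 1 = 3
fib(5) = fib(4) + fib(3) = 3 + 2 = 5
fib(6) = fib(5) + fib(4) = 5 + 3 = 8
fib(7) = fib(6) + fib(5) = 8 + 5 = 13
fib(8) = fib(7) + fib(6) = 13 + 8 = 21
fib(9) = fib(8) + fib(7) = 21 + 13 = 34
fib(10) = fib(9) + fib(8) = 34 + 21 = 55
fib(11) = fib(10) + fib(9) = 55 + 34 = 89
fib(12) = fib(11) + fib(10) = 89 + 55 = 144
fib(13) = fib(12) + fib(11) = 144 + 89 = 233
fib(14) = fib(13) + fib(12) = 233 + 144 = 377
fib(15) = fib(14) + fib(13) = 377 + 233 = 610
fib(16) = fib(15) + fib(14) = 610 + 377 = 987
fib(17) = fib(16) + fib(15) = 987 + 610 = 1597
fib(18) = fib(17) + fib(16) = 1597 + 987 = 2584
fib(19) = fib(18) + fib(17) = 2584 + 1597 = 4181
fib(20) = fib(19) + fib(18) = 4181 + 2584 = 6765
fib(21) = fib(20) + fib(19) = 6765 + 4181 = 10946
fib(22) = fib(21) + fib(20) = 10946 + 6765 = 17711
fib(23) = fib(22) + fib(21) = 17711 + 10946 = 28657
fib(24) = fib(23) + fib(22) = 28657 + 17711 = 46368
fib(25) = fib(24) + fib(23) = 46368 + 28657 = 75025
fib(26) = fib(25) + fib(24) = 75025 + 46368 = 121393

121393


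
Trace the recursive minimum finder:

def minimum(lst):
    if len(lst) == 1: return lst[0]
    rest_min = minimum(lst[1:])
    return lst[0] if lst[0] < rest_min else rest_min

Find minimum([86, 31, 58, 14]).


minimum([86, 31, 58, 14]): compare 86 with minimum([31, 58, 14])
minimum([31, 58, 14]): compare 31 with minimum([58, 14])
minimum([58, 14]): compare 58 with minimum([14])
minimum([14]) = 14  (base case)
Compare 58 with 14 -> 14
Compare 31 with 14 -> 14
Compare 86 with 14 -> 14

14


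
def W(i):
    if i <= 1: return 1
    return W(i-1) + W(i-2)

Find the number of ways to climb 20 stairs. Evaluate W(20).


Building up from base cases:
W(0) = 1
W(1) = 1
W(2) = W(1) + W(0) = 1 + 1 = 2
W(3) = W(2) + W(1) = 2 + 1 = 3
W(4) = W(3) + W(2) = 3 + 2 = 5
W(5) = W(4) + W(3) = 5 + 3 = 8
W(6) = W(5) + W(4) = 8 + 5 = 13
W(7) = W(6) + W(5) = 13 + 8 = 21
W(8) = W(7) + W(6) = 21 + 13 = 34
W(9) = W(8) + W(7) = 34 + 21 = 55
W(10) = W(9) + W(8) = 55 + 34 = 89
W(11) = W(10) + W(9) = 89 + 55 = 144
W(12) = W(11) + W(10) = 144 + 89 = 233
W(13) = W(12) + W(11) = 233 + 144 = 377
W(14) = W(13) + W(12) = 377 + 233 = 610
W(15) = W(14) + W(13) = 610 + 377 = 987
W(16) = W(15) + W(14) = 987 + 610 = 1597
W(17) = W(16) + W(15) = 1597 + 987 = 2584
W(18) = W(17) + W(16) = 2584 + 1597 = 4181
W(19) = W(18) + W(17) = 4181 + 2584 = 6765
W(20) = W(19) + W(18) = 6765 + 4181 = 10946

10946


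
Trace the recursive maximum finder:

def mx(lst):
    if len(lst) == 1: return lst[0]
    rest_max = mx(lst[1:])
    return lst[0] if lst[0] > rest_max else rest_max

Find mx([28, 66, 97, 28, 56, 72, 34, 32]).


mx([28, 66, 97, 28, 56, 72, 34, 32]): compare 28 with mx([66, 97, 28, 56, 72, 34, 32])
mx([66, 97, 28, 56, 72, 34, 32]): compare 66 with mx([97, 28, 56, 72, 34, 32])
mx([97, 28, 56, 72, 34, 32]): compare 97 with mx([28, 56, 72, 34, 32])
mx([28, 56, 72, 34, 32]): compare 28 with mx([56, 72, 34, 32])
mx([56, 72, 34, 32]): compare 56 with mx([72, 34, 32])
mx([72, 34, 32]): compare 72 with mx([34, 32])
mx([34, 32]): compare 34 with mx([32])
mx([32]) = 32  (base case)
Compare 34 with 32 -> 34
Compare 72 with 34 -> 72
Compare 56 with 72 -> 72
Compare 28 with 72 -> 72
Compare 97 with 72 -> 97
Compare 66 with 97 -> 97
Compare 28 with 97 -> 97

97


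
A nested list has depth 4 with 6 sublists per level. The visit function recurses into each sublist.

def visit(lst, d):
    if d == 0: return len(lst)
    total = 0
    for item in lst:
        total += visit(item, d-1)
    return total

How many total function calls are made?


At depth 0 (root): 1 call
At depth 1: each of 1 parents calls visit on 6 children = 6 calls
At depth 2: each of 6 parents calls visit on 6 children = 36 calls
At depth 3: each of 36 parents calls visit on 6 children = 216 calls
At depth 4: each of 216 parents calls visit on 6 children = 1296 calls
Total: 1 + 6 + 36 + 216 + 1296 = 1555

1555


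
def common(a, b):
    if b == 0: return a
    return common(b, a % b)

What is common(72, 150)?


common(72, 150) = common(150, 72)
common(150, 72) = common(72, 6)
common(72, 6) = common(6, 0)
common(6, 0) = 6  (base case)

6


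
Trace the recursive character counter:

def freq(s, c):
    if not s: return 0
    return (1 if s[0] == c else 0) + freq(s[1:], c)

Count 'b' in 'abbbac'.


s[0]='a' != 'b' -> 0
s[0]='b' == 'b' -> 1
s[0]='b' == 'b' -> 1
s[0]='b' == 'b' -> 1
s[0]='a' != 'b' -> 0
s[0]='c' != 'b' -> 0
Sum: 0 + 1 + 1 + 1 + 0 + 0 = 3

3


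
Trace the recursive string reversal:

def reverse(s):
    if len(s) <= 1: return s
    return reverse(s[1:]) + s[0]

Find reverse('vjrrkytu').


reverse('vjrrkytu') = reverse('jrrkytu') + 'v'
reverse('jrrkytu') = reverse('rrkytu') + 'j'
reverse('rrkytu') = reverse('rkytu') + 'r'
reverse('rkytu') = reverse('kytu') + 'r'
reverse('kytu') = reverse('ytu') + 'k'
reverse('ytu') = reverse('tu') + 'y'
reverse('tu') = reverse('u') + 't'
reverse('u') = 'u'  (base case)
Concatenating: 'u' + 't' + 'y' + 'k' + 'r' + 'r' + 'j' + 'v' = 'utykrrjv'

utykrrjv


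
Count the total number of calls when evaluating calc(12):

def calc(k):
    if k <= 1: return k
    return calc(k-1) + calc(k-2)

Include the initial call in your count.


Let C(n) = total calls for calc(n)
C(0) = 1, C(1) = 1
C(2) = 1 + C(1) + C(0) = 1 + 1 + 1 = 3
C(3) = 1 + C(2) + C(1) = 1 + 3 + 1 = 5
C(4) = 1 + C(3) + C(2) = 1 + 5 + 3 = 9
C(5) = 1 + C(4) + C(3) = 1 + 9 + 5 = 15
C(6) = 1 + C(5) + C(4) = 1 + 15 + 9 = 25
C(7) = 1 + C(6) + C(5) = 1 + 25 + 15 = 41
C(8) = 1 + C(7) + C(6) = 1 + 41 + 25 = 67
C(9) = 1 + C(8) + C(7) = 1 + 67 + 41 = 109
C(10) = 1 + C(9) + C(8) = 1 + 109 + 67 = 177
C(11) = 1 + C(10) + C(9) = 1 + 177 + 109 = 287
C(12) = 1 + C(11) + C(10) = 1 + 287 + 177 = 465

465


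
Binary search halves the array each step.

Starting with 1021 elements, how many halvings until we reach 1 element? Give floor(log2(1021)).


1021 / 2 = 510
510 / 2 = 255
255 / 2 = 127
127 / 2 = 63
63 / 2 = 31
31 / 2 = 15
15 / 2 = 7
7 / 2 = 3
3 / 2 = 1
Reached 1 after 9 halvings

9


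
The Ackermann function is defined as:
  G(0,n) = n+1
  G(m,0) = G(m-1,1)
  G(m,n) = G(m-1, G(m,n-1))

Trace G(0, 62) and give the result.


G(0, 62) = 63
Result: G(0, 62) = 63

63


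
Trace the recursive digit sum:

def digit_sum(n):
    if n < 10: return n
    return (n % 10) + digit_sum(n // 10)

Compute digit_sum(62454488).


digit_sum(62454488) = 8 + digit_sum(6245448)
digit_sum(6245448) = 8 + digit_sum(624544)
digit_sum(624544) = 4 + digit_sum(62454)
digit_sum(62454) = 4 + digit_sum(6245)
digit_sum(6245) = 5 + digit_sum(624)
digit_sum(624) = 4 + digit_sum(62)
digit_sum(62) = 2 + digit_sum(6)
digit_sum(6) = 6  (base case)
Total: 8 + 8 + 4 + 4 + 5 + 4 + 2 + 6 = 41

41


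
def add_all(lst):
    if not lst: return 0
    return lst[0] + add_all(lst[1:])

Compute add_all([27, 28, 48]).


add_all([27, 28, 48]) = 27 + add_all([28, 48])
add_all([28, 48]) = 28 + add_all([48])
add_all([48]) = 48 + add_all([])
add_all([]) = 0  (base case)
Total: 27 + 28 + 48 + 0 = 103

103


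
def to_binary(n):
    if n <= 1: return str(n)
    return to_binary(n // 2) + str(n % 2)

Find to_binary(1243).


to_binary(1243) = to_binary(621) + '1'
to_binary(621) = to_binary(310) + '1'
to_binary(310) = to_binary(155) + '0'
to_binary(155) = to_binary(77) + '1'
to_binary(77) = to_binary(38) + '1'
to_binary(38) = to_binary(19) + '0'
to_binary(19) = to_binary(9) + '1'
to_binary(9) = to_binary(4) + '1'
to_binary(4) = to_binary(2) + '0'
to_binary(2) = to_binary(1) + '0'
to_binary(1) = '1'  (base case)
Concatenating: '1' + '0' + '0' + '1' + '1' + '0' + '1' + '1' + '0' + '1' + '1' = '10011011011'

10011011011


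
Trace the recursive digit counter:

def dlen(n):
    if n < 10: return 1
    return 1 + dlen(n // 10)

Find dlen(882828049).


dlen(882828049) = 1 + dlen(88282804)
dlen(88282804) = 1 + dlen(8828280)
dlen(8828280) = 1 + dlen(882828)
dlen(882828) = 1 + dlen(88282)
dlen(88282) = 1 + dlen(8828)
dlen(8828) = 1 + dlen(882)
dlen(882) = 1 + dlen(88)
dlen(88) = 1 + dlen(8)
dlen(8) = 1  (base case: 8 < 10)
Unwinding: 1 + 1 + 1 + 1 + 1 + 1 + 1 + 1 + 1 = 9

9


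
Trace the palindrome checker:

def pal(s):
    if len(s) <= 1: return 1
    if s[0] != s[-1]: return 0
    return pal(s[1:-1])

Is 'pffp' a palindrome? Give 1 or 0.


pal('pffp'): s[0]='p' == s[-1]='p' -> check pal('ff')
pal('ff'): s[0]='f' == s[-1]='f' -> check pal('')
pal(''): len <= 1 -> return 1  (base case)
Result: 1 (palindrome)

1


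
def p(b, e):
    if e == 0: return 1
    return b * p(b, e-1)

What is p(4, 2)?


p(4, 2)
= 4 * p(4, 1)
= 4 * 4 * p(4, 0)
= 4 * 4 * 1
= 16

16


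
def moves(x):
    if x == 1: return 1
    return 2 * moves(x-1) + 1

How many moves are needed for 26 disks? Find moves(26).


moves(26) = 2 * moves(25) + 1
moves(25) = 2 * moves(24) + 1
moves(24) = 2 * moves(23) + 1
moves(23) = 2 * moves(22) + 1
moves(22) = 2 * moves(21) + 1
moves(21) = 2 * moves(20) + 1
moves(20) = 2 * moves(19) + 1
moves(19) = 2 * moves(18) + 1
moves(18) = 2 * moves(17) + 1
moves(17) = 2 * moves(16) + 1
moves(16) = 2 * moves(15) + 1
moves(15) = 2 * moves(14) + 1
moves(14) = 2 * moves(13) + 1
moves(13) = 2 * moves(12) + 1
moves(12) = 2 * moves(11) + 1
moves(11) = 2 * moves(10) + 1
moves(10) = 2 * moves(9) + 1
moves(9) = 2 * moves(8) + 1
moves(8) = 2 * moves(7) + 1
moves(7) = 2 * moves(6) + 1
moves(6) = 2 * moves(5) + 1
moves(5) = 2 * moves(4) + 1
moves(4) = 2 * moves(3) + 1
moves(3) = 2 * moves(2) + 1
moves(2) = 2 * moves(1) + 1
moves(1) = 1  (base case)
moves(2) = 2 * 1 + 1 = 3
moves(3) = 2 * 3 + 1 = 7
moves(4) = 2 * 7 + 1 = 15
moves(5) = 2 * 15 + 1 = 31
moves(6) = 2 * 31 + 1 = 63
moves(7) = 2 * 63 + 1 = 127
moves(8) = 2 * 127 + 1 = 255
moves(9) = 2 * 255 + 1 = 511
moves(10) = 2 * 511 + 1 = 1023
moves(11) = 2 * 1023 + 1 = 2047
moves(12) = 2 * 2047 + 1 = 4095
moves(13) = 2 * 4095 + 1 = 8191
moves(14) = 2 * 8191 + 1 = 16383
moves(15) = 2 * 16383 + 1 = 32767
moves(16) = 2 * 32767 + 1 = 65535
moves(17) = 2 * 65535 + 1 = 131071
moves(18) = 2 * 131071 + 1 = 262143
moves(19) = 2 * 262143 + 1 = 524287
moves(20) = 2 * 524287 + 1 = 1048575
moves(21) = 2 * 1048575 + 1 = 2097151
moves(22) = 2 * 2097151 + 1 = 4194303
moves(23) = 2 * 4194303 + 1 = 8388607
moves(24) = 2 * 8388607 + 1 = 16777215
moves(25) = 2 * 16777215 + 1 = 33554431
moves(26) = 2 * 33554431 + 1 = 67108863

67108863


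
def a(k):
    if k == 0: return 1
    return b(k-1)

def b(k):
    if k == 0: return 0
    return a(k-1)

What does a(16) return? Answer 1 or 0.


a(16) = b(15)
b(15) = a(14)
a(14) = b(13)
b(13) = a(12)
a(12) = b(11)
b(11) = a(10)
a(10) = b(9)
b(9) = a(8)
a(8) = b(7)
b(7) = a(6)
a(6) = b(5)
b(5) = a(4)
a(4) = b(3)
b(3) = a(2)
a(2) = b(1)
b(1) = a(0)
a(0) = 1  (base case)
Result: 1

1


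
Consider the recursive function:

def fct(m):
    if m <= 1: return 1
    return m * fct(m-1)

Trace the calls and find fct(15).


fct(15)
= 15 * fct(14)
= 15 * 14 * fct(13)
= 15 * 14 * 13 * fct(12)
= 15 * 14 * 13 * 12 * fct(11)
= 15 * 14 * 13 * 12 * 11 * fct(10)
= 15 * 14 * 13 * 12 * 11 * 10 * fct(9)
= 15 * 14 * 13 * 12 * 11 * 10 * 9 * fct(8)
= 15 * 14 * 13 * 12 * 11 * 10 * 9 * 8 * fct(7)
= 15 * 14 * 13 * 12 * 11 * 10 * 9 * 8 * 7 * fct(6)
= 15 * 14 * 13 * 12 * 11 * 10 * 9 * 8 * 7 * 6 * fct(5)
= 15 * 14 * 13 * 12 * 11 * 10 * 9 * 8 * 7 * 6 * 5 * fct(4)
= 15 * 14 * 13 * 12 * 11 * 10 * 9 * 8 * 7 * 6 * 5 * 4 * fct(3)
= 15 * 14 * 13 * 12 * 11 * 10 * 9 * 8 * 7 * 6 * 5 * 4 * 3 * fct(2)
= 15 * 14 * 13 * 12 * 11 * 10 * 9 * 8 * 7 * 6 * 5 * 4 * 3 * 2 * fct(1)
= 15 * 14 * 13 * 12 * 11 * 10 * 9 * 8 * 7 * 6 * 5 * 4 * 3 * 2 * 1
= 1307674368000

1307674368000


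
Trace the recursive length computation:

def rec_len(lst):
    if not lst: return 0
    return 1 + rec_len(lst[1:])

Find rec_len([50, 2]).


rec_len([50, 2]) = 1 + rec_len([2])
rec_len([2]) = 1 + rec_len([])
rec_len([]) = 0  (base case)
Unwinding: 1 + 1 + 0 = 2

2


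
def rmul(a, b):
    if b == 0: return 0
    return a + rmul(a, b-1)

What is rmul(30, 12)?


rmul(30, 12) = 30 + rmul(30, 11)
rmul(30, 11) = 30 + rmul(30, 10)
rmul(30, 10) = 30 + rmul(30, 9)
rmul(30, 9) = 30 + rmul(30, 8)
rmul(30, 8) = 30 + rmul(30, 7)
rmul(30, 7) = 30 + rmul(30, 6)
rmul(30, 6) = 30 + rmul(30, 5)
rmul(30, 5) = 30 + rmul(30, 4)
rmul(30, 4) = 30 + rmul(30, 3)
rmul(30, 3) = 30 + rmul(30, 2)
rmul(30, 2) = 30 + rmul(30, 1)
rmul(30, 1) = 30 + rmul(30, 0)
rmul(30, 0) = 0  (base case)
Total: 30 + 30 + 30 + 30 + 30 + 30 + 30 + 30 + 30 + 30 + 30 + 30 + 0 = 360

360


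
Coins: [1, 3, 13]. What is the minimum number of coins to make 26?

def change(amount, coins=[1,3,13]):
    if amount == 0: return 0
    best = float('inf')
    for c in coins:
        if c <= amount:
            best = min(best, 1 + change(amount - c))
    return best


Building up with DP:
change(0) = 0
change(1) = min(1+change(0)=1+0=1) = 1
change(2) = min(1+change(1)=1+1=2) = 2
change(3) = min(1+change(2)=1+2=3, 1+change(0)=1+0=1) = 1
change(4) = min(1+change(3)=1+1=2, 1+change(1)=1+1=2) = 2
change(5) = min(1+change(4)=1+2=3, 1+change(2)=1+2=3) = 3
change(6) = min(1+change(5)=1+3=4, 1+change(3)=1+1=2) = 2
change(7) = min(1+change(6)=1+2=3, 1+change(4)=1+2=3) = 3
change(8) = min(1+change(7)=1+3=4, 1+change(5)=1+3=4) = 4
change(9) = min(1+change(8)=1+4=5, 1+change(6)=1+2=3) = 3
change(10) = min(1+change(9)=1+3=4, 1+change(7)=1+3=4) = 4
change(11) = min(1+change(10)=1+4=5, 1+change(8)=1+4=5) = 5
change(12) = min(1+change(11)=1+5=6, 1+change(9)=1+3=4) = 4
change(13) = min(1+change(12)=1+4=5, 1+change(10)=1+4=5, 1+change(0)=1+0=1) = 1
change(14) = min(1+change(13)=1+1=2, 1+change(11)=1+5=6, 1+change(1)=1+1=2) = 2
change(15) = min(1+change(14)=1+2=3, 1+change(12)=1+4=5, 1+change(2)=1+2=3) = 3
change(16) = min(1+change(15)=1+3=4, 1+change(13)=1+1=2, 1+change(3)=1+1=2) = 2
change(17) = min(1+change(16)=1+2=3, 1+change(14)=1+2=3, 1+change(4)=1+2=3) = 3
change(18) = min(1+change(17)=1+3=4, 1+change(15)=1+3=4, 1+change(5)=1+3=4) = 4
change(19) = min(1+change(18)=1+4=5, 1+change(16)=1+2=3, 1+change(6)=1+2=3) = 3
change(20) = min(1+change(19)=1+3=4, 1+change(17)=1+3=4, 1+change(7)=1+3=4) = 4
change(21) = min(1+change(20)=1+4=5, 1+change(18)=1+4=5, 1+change(8)=1+4=5) = 5
change(22) = min(1+change(21)=1+5=6, 1+change(19)=1+3=4, 1+change(9)=1+3=4) = 4
change(23) = min(1+change(22)=1+4=5, 1+change(20)=1+4=5, 1+change(10)=1+4=5) = 5
change(24) = min(1+change(23)=1+5=6, 1+change(21)=1+5=6, 1+change(11)=1+5=6) = 6
change(25) = min(1+change(24)=1+6=7, 1+change(22)=1+4=5, 1+change(12)=1+4=5) = 5
change(26) = min(1+change(25)=1+5=6, 1+change(23)=1+5=6, 1+change(13)=1+1=2) = 2

2


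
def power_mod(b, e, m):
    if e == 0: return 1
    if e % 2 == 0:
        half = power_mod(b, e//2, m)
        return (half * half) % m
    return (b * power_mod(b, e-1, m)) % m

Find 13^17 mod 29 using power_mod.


power_mod(13, 17, 29): e is odd, compute power_mod(13, 16, 29)
  power_mod(13, 16, 29): e is even, compute power_mod(13, 8, 29)
    power_mod(13, 8, 29): e is even, compute power_mod(13, 4, 29)
      power_mod(13, 4, 29): e is even, compute power_mod(13, 2, 29)
        power_mod(13, 2, 29): e is even, compute power_mod(13, 1, 29)
          power_mod(13, 1, 29): e is odd, compute power_mod(13, 0, 29)
          power_mod(13, 0, 29) = 1
          (13 * 1) % 29 = 13
        half=13, (13*13) % 29 = 24
      half=24, (24*24) % 29 = 25
    half=25, (25*25) % 29 = 16
  half=16, (16*16) % 29 = 24
(13 * 24) % 29 = 22

22


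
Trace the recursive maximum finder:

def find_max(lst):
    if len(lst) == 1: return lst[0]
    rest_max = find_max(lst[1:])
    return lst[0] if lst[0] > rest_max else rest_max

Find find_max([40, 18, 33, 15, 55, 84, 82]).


find_max([40, 18, 33, 15, 55, 84, 82]): compare 40 with find_max([18, 33, 15, 55, 84, 82])
find_max([18, 33, 15, 55, 84, 82]): compare 18 with find_max([33, 15, 55, 84, 82])
find_max([33, 15, 55, 84, 82]): compare 33 with find_max([15, 55, 84, 82])
find_max([15, 55, 84, 82]): compare 15 with find_max([55, 84, 82])
find_max([55, 84, 82]): compare 55 with find_max([84, 82])
find_max([84, 82]): compare 84 with find_max([82])
find_max([82]) = 82  (base case)
Compare 84 with 82 -> 84
Compare 55 with 84 -> 84
Compare 15 with 84 -> 84
Compare 33 with 84 -> 84
Compare 18 with 84 -> 84
Compare 40 with 84 -> 84

84


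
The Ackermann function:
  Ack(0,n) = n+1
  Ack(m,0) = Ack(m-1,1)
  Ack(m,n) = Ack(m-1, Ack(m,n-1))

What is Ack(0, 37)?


Ack(0, 37) = 38
Result: Ack(0, 37) = 38

38


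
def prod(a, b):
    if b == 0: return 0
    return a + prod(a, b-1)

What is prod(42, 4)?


prod(42, 4) = 42 + prod(42, 3)
prod(42, 3) = 42 + prod(42, 2)
prod(42, 2) = 42 + prod(42, 1)
prod(42, 1) = 42 + prod(42, 0)
prod(42, 0) = 0  (base case)
Total: 42 + 42 + 42 + 42 + 0 = 168

168


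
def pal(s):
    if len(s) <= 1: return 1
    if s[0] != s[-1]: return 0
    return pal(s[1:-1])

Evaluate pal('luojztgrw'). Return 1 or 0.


pal('luojztgrw'): s[0]='l' != s[-1]='w' -> return 0
Result: 0 (not a palindrome)

0


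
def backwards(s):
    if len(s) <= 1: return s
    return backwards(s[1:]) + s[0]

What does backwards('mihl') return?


backwards('mihl') = backwards('ihl') + 'm'
backwards('ihl') = backwards('hl') + 'i'
backwards('hl') = backwards('l') + 'h'
backwards('l') = 'l'  (base case)
Concatenating: 'l' + 'h' + 'i' + 'm' = 'lhim'

lhim


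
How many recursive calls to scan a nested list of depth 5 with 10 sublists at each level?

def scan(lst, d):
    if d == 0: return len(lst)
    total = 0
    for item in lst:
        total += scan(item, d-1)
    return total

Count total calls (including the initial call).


At depth 0 (root): 1 call
At depth 1: each of 1 parents calls scan on 10 children = 10 calls
At depth 2: each of 10 parents calls scan on 10 children = 100 calls
At depth 3: each of 100 parents calls scan on 10 children = 1000 calls
At depth 4: each of 1000 parents calls scan on 10 children = 10000 calls
At depth 5: each of 10000 parents calls scan on 10 children = 100000 calls
Total: 1 + 10 + 100 + 1000 + 10000 + 100000 = 111111

111111


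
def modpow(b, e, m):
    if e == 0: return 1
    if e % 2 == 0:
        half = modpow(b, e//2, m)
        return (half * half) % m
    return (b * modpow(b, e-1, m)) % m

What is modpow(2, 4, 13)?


modpow(2, 4, 13): e is even, compute modpow(2, 2, 13)
  modpow(2, 2, 13): e is even, compute modpow(2, 1, 13)
    modpow(2, 1, 13): e is odd, compute modpow(2, 0, 13)
      modpow(2, 0, 13) = 1
    (2 * 1) % 13 = 2
  half=2, (2*2) % 13 = 4
half=4, (4*4) % 13 = 3

3


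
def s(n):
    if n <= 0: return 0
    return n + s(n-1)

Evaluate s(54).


s(54)
= 54 + 53 + 52 + 51 + 50 + 49 + 48 + 47 + 46 + 45 + 44 + 43 + 42 + 41 + 40 + 39 + 38 + 37 + 36 + 35 + 34 + 33 + 32 + 31 + 30 + 29 + 28 + 27 + 26 + 25 + 24 + 23 + 22 + 21 + 20 + 19 + 18 + 17 + 16 + 15 + 14 + 13 + 12 + 11 + 10 + 9 + 8 + 7 + 6 + 5 + 4 + 3 + 2 + 1 + s(0)
= 54 + 53 + 52 + 51 + 50 + 49 + 48 + 47 + 46 + 45 + 44 + 43 + 42 + 41 + 40 + 39 + 38 + 37 + 36 + 35 + 34 + 33 + 32 + 31 + 30 + 29 + 28 + 27 + 26 + 25 + 24 + 23 + 22 + 21 + 20 + 19 + 18 + 17 + 16 + 15 + 14 + 13 + 12 + 11 + 10 + 9 + 8 + 7 + 6 + 5 + 4 + 3 + 2 + 1 + 0
= 1485

1485


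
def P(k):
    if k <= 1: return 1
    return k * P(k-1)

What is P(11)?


P(11)
= 11 * P(10)
= 11 * 10 * P(9)
= 11 * 10 * 9 * P(8)
= 11 * 10 * 9 * 8 * P(7)
= 11 * 10 * 9 * 8 * 7 * P(6)
= 11 * 10 * 9 * 8 * 7 * 6 * P(5)
= 11 * 10 * 9 * 8 * 7 * 6 * 5 * P(4)
= 11 * 10 * 9 * 8 * 7 * 6 * 5 * 4 * P(3)
= 11 * 10 * 9 * 8 * 7 * 6 * 5 * 4 * 3 * P(2)
= 11 * 10 * 9 * 8 * 7 * 6 * 5 * 4 * 3 * 2 * P(1)
= 11 * 10 * 9 * 8 * 7 * 6 * 5 * 4 * 3 * 2 * 1
= 39916800

39916800


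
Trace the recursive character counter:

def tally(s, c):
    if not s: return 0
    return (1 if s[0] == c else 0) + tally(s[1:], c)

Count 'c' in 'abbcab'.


s[0]='a' != 'c' -> 0
s[0]='b' != 'c' -> 0
s[0]='b' != 'c' -> 0
s[0]='c' == 'c' -> 1
s[0]='a' != 'c' -> 0
s[0]='b' != 'c' -> 0
Sum: 0 + 0 + 0 + 1 + 0 + 0 = 1

1


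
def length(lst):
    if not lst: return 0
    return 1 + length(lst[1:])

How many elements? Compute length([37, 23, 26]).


length([37, 23, 26]) = 1 + length([23, 26])
length([23, 26]) = 1 + length([26])
length([26]) = 1 + length([])
length([]) = 0  (base case)
Unwinding: 1 + 1 + 1 + 0 = 3

3


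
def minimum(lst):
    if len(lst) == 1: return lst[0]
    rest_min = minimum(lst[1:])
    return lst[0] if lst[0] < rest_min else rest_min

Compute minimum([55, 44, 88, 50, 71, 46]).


minimum([55, 44, 88, 50, 71, 46]): compare 55 with minimum([44, 88, 50, 71, 46])
minimum([44, 88, 50, 71, 46]): compare 44 with minimum([88, 50, 71, 46])
minimum([88, 50, 71, 46]): compare 88 with minimum([50, 71, 46])
minimum([50, 71, 46]): compare 50 with minimum([71, 46])
minimum([71, 46]): compare 71 with minimum([46])
minimum([46]) = 46  (base case)
Compare 71 with 46 -> 46
Compare 50 with 46 -> 46
Compare 88 with 46 -> 46
Compare 44 with 46 -> 44
Compare 55 with 44 -> 44

44


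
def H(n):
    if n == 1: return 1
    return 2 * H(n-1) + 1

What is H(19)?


H(19) = 2 * H(18) + 1
H(18) = 2 * H(17) + 1
H(17) = 2 * H(16) + 1
H(16) = 2 * H(15) + 1
H(15) = 2 * H(14) + 1
H(14) = 2 * H(13) + 1
H(13) = 2 * H(12) + 1
H(12) = 2 * H(11) + 1
H(11) = 2 * H(10) + 1
H(10) = 2 * H(9) + 1
H(9) = 2 * H(8) + 1
H(8) = 2 * H(7) + 1
H(7) = 2 * H(6) + 1
H(6) = 2 * H(5) + 1
H(5) = 2 * H(4) + 1
H(4) = 2 * H(3) + 1
H(3) = 2 * H(2) + 1
H(2) = 2 * H(1) + 1
H(1) = 1  (base case)
H(2) = 2 * 1 + 1 = 3
H(3) = 2 * 3 + 1 = 7
H(4) = 2 * 7 + 1 = 15
H(5) = 2 * 15 + 1 = 31
H(6) = 2 * 31 + 1 = 63
H(7) = 2 * 63 + 1 = 127
H(8) = 2 * 127 + 1 = 255
H(9) = 2 * 255 + 1 = 511
H(10) = 2 * 511 + 1 = 1023
H(11) = 2 * 1023 + 1 = 2047
H(12) = 2 * 2047 + 1 = 4095
H(13) = 2 * 4095 + 1 = 8191
H(14) = 2 * 8191 + 1 = 16383
H(15) = 2 * 16383 + 1 = 32767
H(16) = 2 * 32767 + 1 = 65535
H(17) = 2 * 65535 + 1 = 131071
H(18) = 2 * 131071 + 1 = 262143
H(19) = 2 * 262143 + 1 = 524287

524287


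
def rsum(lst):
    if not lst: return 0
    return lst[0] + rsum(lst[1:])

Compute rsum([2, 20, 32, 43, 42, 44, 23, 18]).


rsum([2, 20, 32, 43, 42, 44, 23, 18]) = 2 + rsum([20, 32, 43, 42, 44, 23, 18])
rsum([20, 32, 43, 42, 44, 23, 18]) = 20 + rsum([32, 43, 42, 44, 23, 18])
rsum([32, 43, 42, 44, 23, 18]) = 32 + rsum([43, 42, 44, 23, 18])
rsum([43, 42, 44, 23, 18]) = 43 + rsum([42, 44, 23, 18])
rsum([42, 44, 23, 18]) = 42 + rsum([44, 23, 18])
rsum([44, 23, 18]) = 44 + rsum([23, 18])
rsum([23, 18]) = 23 + rsum([18])
rsum([18]) = 18 + rsum([])
rsum([]) = 0  (base case)
Total: 2 + 20 + 32 + 43 + 42 + 44 + 23 + 18 + 0 = 224

224


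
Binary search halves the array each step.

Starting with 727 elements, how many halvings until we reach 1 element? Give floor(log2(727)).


727 / 2 = 363
363 / 2 = 181
181 / 2 = 90
90 / 2 = 45
45 / 2 = 22
22 / 2 = 11
11 / 2 = 5
5 / 2 = 2
2 / 2 = 1
Reached 1 after 9 halvings

9


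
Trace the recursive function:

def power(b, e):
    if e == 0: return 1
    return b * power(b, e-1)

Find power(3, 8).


power(3, 8)
= 3 * power(3, 7)
= 3 * 3 * power(3, 6)
= 3 * 3 * 3 * power(3, 5)
= 3 * 3 * 3 * 3 * power(3, 4)
= 3 * 3 * 3 * 3 * 3 * power(3, 3)
= 3 * 3 * 3 * 3 * 3 * 3 * power(3, 2)
= 3 * 3 * 3 * 3 * 3 * 3 * 3 * power(3, 1)
= 3 * 3 * 3 * 3 * 3 * 3 * 3 * 3 * power(3, 0)
= 3 * 3 * 3 * 3 * 3 * 3 * 3 * 3 * 1
= 6561

6561


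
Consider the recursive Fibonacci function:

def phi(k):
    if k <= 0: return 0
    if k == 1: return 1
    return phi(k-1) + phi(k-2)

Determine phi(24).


Computing phi(24) bottom-up:
phi(0) = 0
phi(1) = 1
phi(2) = phi(1) + phi(0) = 1 + 0 = 1
phi(3) = phi(2) + phi(1) = 1 + 1 = 2
phi(4) = phi(3) + phi(2) = 2 + 1 = 3
phi(5) = phi(4) + phi(3) = 3 + 2 = 5
phi(6) = phi(5) + phi(4) = 5 + 3 = 8
phi(7) = phi(6) + phi(5) = 8 + 5 = 13
phi(8) = phi(7) + phi(6) = 13 + 8 = 21
phi(9) = phi(8) + phi(7) = 21 + 13 = 34
phi(10) = phi(9) + phi(8) = 34 + 21 = 55
phi(11) = phi(10) + phi(9) = 55 + 34 = 89
phi(12) = phi(11) + phi(10) = 89 + 55 = 144
phi(13) = phi(12) + phi(11) = 144 + 89 = 233
phi(14) = phi(13) + phi(12) = 233 + 144 = 377
phi(15) = phi(14) + phi(13) = 377 + 233 = 610
phi(16) = phi(15) + phi(14) = 610 + 377 = 987
phi(17) = phi(16) + phi(15) = 987 + 610 = 1597
phi(18) = phi(17) + phi(16) = 1597 + 987 = 2584
phi(19) = phi(18) + phi(17) = 2584 + 1597 = 4181
phi(20) = phi(19) + phi(18) = 4181 + 2584 = 6765
phi(21) = phi(20) + phi(19) = 6765 + 4181 = 10946
phi(22) = phi(21) + phi(20) = 10946 + 6765 = 17711
phi(23) = phi(22) + phi(21) = 17711 + 10946 = 28657
phi(24) = phi(23) + phi(22) = 28657 + 17711 = 46368

46368


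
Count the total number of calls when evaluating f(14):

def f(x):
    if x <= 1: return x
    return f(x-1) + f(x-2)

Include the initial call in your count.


Let C(n) = total calls for f(n)
C(0) = 1, C(1) = 1
C(2) = 1 + C(1) + C(0) = 1 + 1 + 1 = 3
C(3) = 1 + C(2) + C(1) = 1 + 3 + 1 = 5
C(4) = 1 + C(3) + C(2) = 1 + 5 + 3 = 9
C(5) = 1 + C(4) + C(3) = 1 + 9 + 5 = 15
C(6) = 1 + C(5) + C(4) = 1 + 15 + 9 = 25
C(7) = 1 + C(6) + C(5) = 1 + 25 + 15 = 41
C(8) = 1 + C(7) + C(6) = 1 + 41 + 25 = 67
C(9) = 1 + C(8) + C(7) = 1 + 67 + 41 = 109
C(10) = 1 + C(9) + C(8) = 1 + 109 + 67 = 177
C(11) = 1 + C(10) + C(9) = 1 + 177 + 109 = 287
C(12) = 1 + C(11) + C(10) = 1 + 287 + 177 = 465
C(13) = 1 + C(12) + C(11) = 1 + 465 + 287 = 753
C(14) = 1 + C(13) + C(12) = 1 + 753 + 465 = 1219

1219


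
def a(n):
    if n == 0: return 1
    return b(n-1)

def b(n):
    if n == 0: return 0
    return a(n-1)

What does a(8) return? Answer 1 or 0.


a(8) = b(7)
b(7) = a(6)
a(6) = b(5)
b(5) = a(4)
a(4) = b(3)
b(3) = a(2)
a(2) = b(1)
b(1) = a(0)
a(0) = 1  (base case)
Result: 1

1


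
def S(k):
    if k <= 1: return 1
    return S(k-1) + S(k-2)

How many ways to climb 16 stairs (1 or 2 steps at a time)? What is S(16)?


Building up from base cases:
S(0) = 1
S(1) = 1
S(2) = S(1) + S(0) = 1 + 1 = 2
S(3) = S(2) + S(1) = 2 + 1 = 3
S(4) = S(3) + S(2) = 3 + 2 = 5
S(5) = S(4) + S(3) = 5 + 3 = 8
S(6) = S(5) + S(4) = 8 + 5 = 13
S(7) = S(6) + S(5) = 13 + 8 = 21
S(8) = S(7) + S(6) = 21 + 13 = 34
S(9) = S(8) + S(7) = 34 + 21 = 55
S(10) = S(9) + S(8) = 55 + 34 = 89
S(11) = S(10) + S(9) = 89 + 55 = 144
S(12) = S(11) + S(10) = 144 + 89 = 233
S(13) = S(12) + S(11) = 233 + 144 = 377
S(14) = S(13) + S(12) = 377 + 233 = 610
S(15) = S(14) + S(13) = 610 + 377 = 987
S(16) = S(15) + S(14) = 987 + 610 = 1597

1597


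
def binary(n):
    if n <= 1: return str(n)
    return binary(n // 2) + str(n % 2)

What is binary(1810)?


binary(1810) = binary(905) + '0'
binary(905) = binary(452) + '1'
binary(452) = binary(226) + '0'
binary(226) = binary(113) + '0'
binary(113) = binary(56) + '1'
binary(56) = binary(28) + '0'
binary(28) = binary(14) + '0'
binary(14) = binary(7) + '0'
binary(7) = binary(3) + '1'
binary(3) = binary(1) + '1'
binary(1) = '1'  (base case)
Concatenating: '1' + '1' + '1' + '0' + '0' + '0' + '1' + '0' + '0' + '1' + '0' = '11100010010'

11100010010


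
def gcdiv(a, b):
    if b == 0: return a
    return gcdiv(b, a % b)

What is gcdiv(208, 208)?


gcdiv(208, 208) = gcdiv(208, 0)
gcdiv(208, 0) = 208  (base case)

208


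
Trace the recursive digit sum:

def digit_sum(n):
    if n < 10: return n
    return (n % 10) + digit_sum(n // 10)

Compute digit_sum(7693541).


digit_sum(7693541) = 1 + digit_sum(769354)
digit_sum(769354) = 4 + digit_sum(76935)
digit_sum(76935) = 5 + digit_sum(7693)
digit_sum(7693) = 3 + digit_sum(769)
digit_sum(769) = 9 + digit_sum(76)
digit_sum(76) = 6 + digit_sum(7)
digit_sum(7) = 7  (base case)
Total: 1 + 4 + 5 + 3 + 9 + 6 + 7 = 35

35


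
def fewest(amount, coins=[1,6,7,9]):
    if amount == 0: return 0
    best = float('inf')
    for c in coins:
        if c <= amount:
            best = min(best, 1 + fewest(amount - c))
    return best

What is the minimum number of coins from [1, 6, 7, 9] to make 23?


Building up with DP:
fewest(0) = 0
fewest(1) = min(1+fewest(0)=1+0=1) = 1
fewest(2) = min(1+fewest(1)=1+1=2) = 2
fewest(3) = min(1+fewest(2)=1+2=3) = 3
fewest(4) = min(1+fewest(3)=1+3=4) = 4
fewest(5) = min(1+fewest(4)=1+4=5) = 5
fewest(6) = min(1+fewest(5)=1+5=6, 1+fewest(0)=1+0=1) = 1
fewest(7) = min(1+fewest(6)=1+1=2, 1+fewest(1)=1+1=2, 1+fewest(0)=1+0=1) = 1
fewest(8) = min(1+fewest(7)=1+1=2, 1+fewest(2)=1+2=3, 1+fewest(1)=1+1=2) = 2
fewest(9) = min(1+fewest(8)=1+2=3, 1+fewest(3)=1+3=4, 1+fewest(2)=1+2=3, 1+fewest(0)=1+0=1) = 1
fewest(10) = min(1+fewest(9)=1+1=2, 1+fewest(4)=1+4=5, 1+fewest(3)=1+3=4, 1+fewest(1)=1+1=2) = 2
fewest(11) = min(1+fewest(10)=1+2=3, 1+fewest(5)=1+5=6, 1+fewest(4)=1+4=5, 1+fewest(2)=1+2=3) = 3
fewest(12) = min(1+fewest(11)=1+3=4, 1+fewest(6)=1+1=2, 1+fewest(5)=1+5=6, 1+fewest(3)=1+3=4) = 2
fewest(13) = min(1+fewest(12)=1+2=3, 1+fewest(7)=1+1=2, 1+fewest(6)=1+1=2, 1+fewest(4)=1+4=5) = 2
fewest(14) = min(1+fewest(13)=1+2=3, 1+fewest(8)=1+2=3, 1+fewest(7)=1+1=2, 1+fewest(5)=1+5=6) = 2
fewest(15) = min(1+fewest(14)=1+2=3, 1+fewest(9)=1+1=2, 1+fewest(8)=1+2=3, 1+fewest(6)=1+1=2) = 2
fewest(16) = min(1+fewest(15)=1+2=3, 1+fewest(10)=1+2=3, 1+fewest(9)=1+1=2, 1+fewest(7)=1+1=2) = 2
fewest(17) = min(1+fewest(16)=1+2=3, 1+fewest(11)=1+3=4, 1+fewest(10)=1+2=3, 1+fewest(8)=1+2=3) = 3
fewest(18) = min(1+fewest(17)=1+3=4, 1+fewest(12)=1+2=3, 1+fewest(11)=1+3=4, 1+fewest(9)=1+1=2) = 2
fewest(19) = min(1+fewest(18)=1+2=3, 1+fewest(13)=1+2=3, 1+fewest(12)=1+2=3, 1+fewest(10)=1+2=3) = 3
fewest(20) = min(1+fewest(19)=1+3=4, 1+fewest(14)=1+2=3, 1+fewest(13)=1+2=3, 1+fewest(11)=1+3=4) = 3
fewest(21) = min(1+fewest(20)=1+3=4, 1+fewest(15)=1+2=3, 1+fewest(14)=1+2=3, 1+fewest(12)=1+2=3) = 3
fewest(22) = min(1+fewest(21)=1+3=4, 1+fewest(16)=1+2=3, 1+fewest(15)=1+2=3, 1+fewest(13)=1+2=3) = 3
fewest(23) = min(1+fewest(22)=1+3=4, 1+fewest(17)=1+3=4, 1+fewest(16)=1+2=3, 1+fewest(14)=1+2=3) = 3

3


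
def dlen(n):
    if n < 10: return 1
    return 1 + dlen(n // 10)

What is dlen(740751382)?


dlen(740751382) = 1 + dlen(74075138)
dlen(74075138) = 1 + dlen(7407513)
dlen(7407513) = 1 + dlen(740751)
dlen(740751) = 1 + dlen(74075)
dlen(74075) = 1 + dlen(7407)
dlen(7407) = 1 + dlen(740)
dlen(740) = 1 + dlen(74)
dlen(74) = 1 + dlen(7)
dlen(7) = 1  (base case: 7 < 10)
Unwinding: 1 + 1 + 1 + 1 + 1 + 1 + 1 + 1 + 1 = 9

9


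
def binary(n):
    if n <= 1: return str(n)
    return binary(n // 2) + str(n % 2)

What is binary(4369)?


binary(4369) = binary(2184) + '1'
binary(2184) = binary(1092) + '0'
binary(1092) = binary(546) + '0'
binary(546) = binary(273) + '0'
binary(273) = binary(136) + '1'
binary(136) = binary(68) + '0'
binary(68) = binary(34) + '0'
binary(34) = binary(17) + '0'
binary(17) = binary(8) + '1'
binary(8) = binary(4) + '0'
binary(4) = binary(2) + '0'
binary(2) = binary(1) + '0'
binary(1) = '1'  (base case)
Concatenating: '1' + '0' + '0' + '0' + '1' + '0' + '0' + '0' + '1' + '0' + '0' + '0' + '1' = '1000100010001'

1000100010001


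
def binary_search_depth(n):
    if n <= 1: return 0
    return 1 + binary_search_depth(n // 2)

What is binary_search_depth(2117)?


2117 / 2 = 1058
1058 / 2 = 529
529 / 2 = 264
264 / 2 = 132
132 / 2 = 66
66 / 2 = 33
33 / 2 = 16
16 / 2 = 8
8 / 2 = 4
4 / 2 = 2
2 / 2 = 1
Reached 1 after 11 halvings

11


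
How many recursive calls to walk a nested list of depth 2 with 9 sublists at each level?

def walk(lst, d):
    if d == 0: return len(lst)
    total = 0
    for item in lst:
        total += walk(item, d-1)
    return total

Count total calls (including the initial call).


At depth 0 (root): 1 call
At depth 1: each of 1 parents calls walk on 9 children = 9 calls
At depth 2: each of 9 parents calls walk on 9 children = 81 calls
Total: 1 + 9 + 81 = 91

91


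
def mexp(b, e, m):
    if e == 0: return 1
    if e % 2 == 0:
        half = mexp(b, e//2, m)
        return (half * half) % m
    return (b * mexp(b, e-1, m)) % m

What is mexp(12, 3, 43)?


mexp(12, 3, 43): e is odd, compute mexp(12, 2, 43)
  mexp(12, 2, 43): e is even, compute mexp(12, 1, 43)
    mexp(12, 1, 43): e is odd, compute mexp(12, 0, 43)
      mexp(12, 0, 43) = 1
    (12 * 1) % 43 = 12
  half=12, (12*12) % 43 = 15
(12 * 15) % 43 = 8

8


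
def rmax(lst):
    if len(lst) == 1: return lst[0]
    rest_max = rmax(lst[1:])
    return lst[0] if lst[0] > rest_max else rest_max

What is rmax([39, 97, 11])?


rmax([39, 97, 11]): compare 39 with rmax([97, 11])
rmax([97, 11]): compare 97 with rmax([11])
rmax([11]) = 11  (base case)
Compare 97 with 11 -> 97
Compare 39 with 97 -> 97

97


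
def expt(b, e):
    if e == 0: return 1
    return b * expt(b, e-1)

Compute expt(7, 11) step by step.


expt(7, 11)
= 7 * expt(7, 10)
= 7 * 7 * expt(7, 9)
= 7 * 7 * 7 * expt(7, 8)
= 7 * 7 * 7 * 7 * expt(7, 7)
= 7 * 7 * 7 * 7 * 7 * expt(7, 6)
= 7 * 7 * 7 * 7 * 7 * 7 * expt(7, 5)
= 7 * 7 * 7 * 7 * 7 * 7 * 7 * expt(7, 4)
= 7 * 7 * 7 * 7 * 7 * 7 * 7 * 7 * expt(7, 3)
= 7 * 7 * 7 * 7 * 7 * 7 * 7 * 7 * 7 * expt(7, 2)
= 7 * 7 * 7 * 7 * 7 * 7 * 7 * 7 * 7 * 7 * expt(7, 1)
= 7 * 7 * 7 * 7 * 7 * 7 * 7 * 7 * 7 * 7 * 7 * expt(7, 0)
= 7 * 7 * 7 * 7 * 7 * 7 * 7 * 7 * 7 * 7 * 7 * 1
= 1977326743

1977326743


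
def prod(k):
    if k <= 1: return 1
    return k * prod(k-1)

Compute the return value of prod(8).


prod(8)
= 8 * prod(7)
= 8 * 7 * prod(6)
= 8 * 7 * 6 * prod(5)
= 8 * 7 * 6 * 5 * prod(4)
= 8 * 7 * 6 * 5 * 4 * prod(3)
= 8 * 7 * 6 * 5 * 4 * 3 * prod(2)
= 8 * 7 * 6 * 5 * 4 * 3 * 2 * prod(1)
= 8 * 7 * 6 * 5 * 4 * 3 * 2 * 1
= 40320

40320


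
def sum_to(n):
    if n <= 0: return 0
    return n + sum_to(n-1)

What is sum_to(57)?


sum_to(57)
= 57 + 56 + 55 + 54 + 53 + 52 + 51 + 50 + 49 + 48 + 47 + 46 + 45 + 44 + 43 + 42 + 41 + 40 + 39 + 38 + 37 + 36 + 35 + 34 + 33 + 32 + 31 + 30 + 29 + 28 + 27 + 26 + 25 + 24 + 23 + 22 + 21 + 20 + 19 + 18 + 17 + 16 + 15 + 14 + 13 + 12 + 11 + 10 + 9 + 8 + 7 + 6 + 5 + 4 + 3 + 2 + 1 + sum_to(0)
= 57 + 56 + 55 + 54 + 53 + 52 + 51 + 50 + 49 + 48 + 47 + 46 + 45 + 44 + 43 + 42 + 41 + 40 + 39 + 38 + 37 + 36 + 35 + 34 + 33 + 32 + 31 + 30 + 29 + 28 + 27 + 26 + 25 + 24 + 23 + 22 + 21 + 20 + 19 + 18 + 17 + 16 + 15 + 14 + 13 + 12 + 11 + 10 + 9 + 8 + 7 + 6 + 5 + 4 + 3 + 2 + 1 + 0
= 1653

1653


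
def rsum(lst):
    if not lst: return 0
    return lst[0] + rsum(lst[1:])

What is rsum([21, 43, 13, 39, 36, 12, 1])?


rsum([21, 43, 13, 39, 36, 12, 1]) = 21 + rsum([43, 13, 39, 36, 12, 1])
rsum([43, 13, 39, 36, 12, 1]) = 43 + rsum([13, 39, 36, 12, 1])
rsum([13, 39, 36, 12, 1]) = 13 + rsum([39, 36, 12, 1])
rsum([39, 36, 12, 1]) = 39 + rsum([36, 12, 1])
rsum([36, 12, 1]) = 36 + rsum([12, 1])
rsum([12, 1]) = 12 + rsum([1])
rsum([1]) = 1 + rsum([])
rsum([]) = 0  (base case)
Total: 21 + 43 + 13 + 39 + 36 + 12 + 1 + 0 = 165

165


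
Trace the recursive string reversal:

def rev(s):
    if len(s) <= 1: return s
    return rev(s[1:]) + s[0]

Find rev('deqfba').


rev('deqfba') = rev('eqfba') + 'd'
rev('eqfba') = rev('qfba') + 'e'
rev('qfba') = rev('fba') + 'q'
rev('fba') = rev('ba') + 'f'
rev('ba') = rev('a') + 'b'
rev('a') = 'a'  (base case)
Concatenating: 'a' + 'b' + 'f' + 'q' + 'e' + 'd' = 'abfqed'

abfqed


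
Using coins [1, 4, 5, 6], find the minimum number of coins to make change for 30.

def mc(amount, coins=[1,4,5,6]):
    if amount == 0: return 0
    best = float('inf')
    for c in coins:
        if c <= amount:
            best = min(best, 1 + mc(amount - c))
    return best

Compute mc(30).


Building up with DP:
mc(0) = 0
mc(1) = min(1+mc(0)=1+0=1) = 1
mc(2) = min(1+mc(1)=1+1=2) = 2
mc(3) = min(1+mc(2)=1+2=3) = 3
mc(4) = min(1+mc(3)=1+3=4, 1+mc(0)=1+0=1) = 1
mc(5) = min(1+mc(4)=1+1=2, 1+mc(1)=1+1=2, 1+mc(0)=1+0=1) = 1
mc(6) = min(1+mc(5)=1+1=2, 1+mc(2)=1+2=3, 1+mc(1)=1+1=2, 1+mc(0)=1+0=1) = 1
mc(7) = min(1+mc(6)=1+1=2, 1+mc(3)=1+3=4, 1+mc(2)=1+2=3, 1+mc(1)=1+1=2) = 2
mc(8) = min(1+mc(7)=1+2=3, 1+mc(4)=1+1=2, 1+mc(3)=1+3=4, 1+mc(2)=1+2=3) = 2
mc(9) = min(1+mc(8)=1+2=3, 1+mc(5)=1+1=2, 1+mc(4)=1+1=2, 1+mc(3)=1+3=4) = 2
mc(10) = min(1+mc(9)=1+2=3, 1+mc(6)=1+1=2, 1+mc(5)=1+1=2, 1+mc(4)=1+1=2) = 2
mc(11) = min(1+mc(10)=1+2=3, 1+mc(7)=1+2=3, 1+mc(6)=1+1=2, 1+mc(5)=1+1=2) = 2
mc(12) = min(1+mc(11)=1+2=3, 1+mc(8)=1+2=3, 1+mc(7)=1+2=3, 1+mc(6)=1+1=2) = 2
mc(13) = min(1+mc(12)=1+2=3, 1+mc(9)=1+2=3, 1+mc(8)=1+2=3, 1+mc(7)=1+2=3) = 3
mc(14) = min(1+mc(13)=1+3=4, 1+mc(10)=1+2=3, 1+mc(9)=1+2=3, 1+mc(8)=1+2=3) = 3
mc(15) = min(1+mc(14)=1+3=4, 1+mc(11)=1+2=3, 1+mc(10)=1+2=3, 1+mc(9)=1+2=3) = 3
mc(16) = min(1+mc(15)=1+3=4, 1+mc(12)=1+2=3, 1+mc(11)=1+2=3, 1+mc(10)=1+2=3) = 3
mc(17) = min(1+mc(16)=1+3=4, 1+mc(13)=1+3=4, 1+mc(12)=1+2=3, 1+mc(11)=1+2=3) = 3
mc(18) = min(1+mc(17)=1+3=4, 1+mc(14)=1+3=4, 1+mc(13)=1+3=4, 1+mc(12)=1+2=3) = 3
mc(19) = min(1+mc(18)=1+3=4, 1+mc(15)=1+3=4, 1+mc(14)=1+3=4, 1+mc(13)=1+3=4) = 4
mc(20) = min(1+mc(19)=1+4=5, 1+mc(16)=1+3=4, 1+mc(15)=1+3=4, 1+mc(14)=1+3=4) = 4
mc(21) = min(1+mc(20)=1+4=5, 1+mc(17)=1+3=4, 1+mc(16)=1+3=4, 1+mc(15)=1+3=4) = 4
mc(22) = min(1+mc(21)=1+4=5, 1+mc(18)=1+3=4, 1+mc(17)=1+3=4, 1+mc(16)=1+3=4) = 4
mc(23) = min(1+mc(22)=1+4=5, 1+mc(19)=1+4=5, 1+mc(18)=1+3=4, 1+mc(17)=1+3=4) = 4
mc(24) = min(1+mc(23)=1+4=5, 1+mc(20)=1+4=5, 1+mc(19)=1+4=5, 1+mc(18)=1+3=4) = 4
mc(25) = min(1+mc(24)=1+4=5, 1+mc(21)=1+4=5, 1+mc(20)=1+4=5, 1+mc(19)=1+4=5) = 5
mc(26) = min(1+mc(25)=1+5=6, 1+mc(22)=1+4=5, 1+mc(21)=1+4=5, 1+mc(20)=1+4=5) = 5
mc(27) = min(1+mc(26)=1+5=6, 1+mc(23)=1+4=5, 1+mc(22)=1+4=5, 1+mc(21)=1+4=5) = 5
mc(28) = min(1+mc(27)=1+5=6, 1+mc(24)=1+4=5, 1+mc(23)=1+4=5, 1+mc(22)=1+4=5) = 5
mc(29) = min(1+mc(28)=1+5=6, 1+mc(25)=1+5=6, 1+mc(24)=1+4=5, 1+mc(23)=1+4=5) = 5
mc(30) = min(1+mc(29)=1+5=6, 1+mc(26)=1+5=6, 1+mc(25)=1+5=6, 1+mc(24)=1+4=5) = 5

5
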